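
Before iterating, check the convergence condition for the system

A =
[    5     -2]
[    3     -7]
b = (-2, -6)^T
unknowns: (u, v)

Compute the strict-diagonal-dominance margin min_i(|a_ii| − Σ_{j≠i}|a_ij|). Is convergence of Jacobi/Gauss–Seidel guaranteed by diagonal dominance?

3

row 1: |5| − (2) = 3
row 2: |-7| − (3) = 4
minimum over rows = 3 → strictly diagonally dominant (convergence guaranteed)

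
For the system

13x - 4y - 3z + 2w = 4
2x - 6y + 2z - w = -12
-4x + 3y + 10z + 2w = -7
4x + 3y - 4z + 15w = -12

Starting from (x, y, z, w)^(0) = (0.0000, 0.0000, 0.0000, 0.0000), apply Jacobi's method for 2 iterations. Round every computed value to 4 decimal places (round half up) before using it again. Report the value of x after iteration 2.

Iteration 1:
  x = (4 - (-4)·0.0000 - (-3)·0.0000 - (2)·0.0000) / (13) = 0.3077
  y = (-12 - (2)·0.0000 - (2)·0.0000 - (-1)·0.0000) / (-6) = 2.0000
  z = (-7 - (-4)·0.0000 - (3)·0.0000 - (2)·0.0000) / (10) = -0.7000
  w = (-12 - (4)·0.0000 - (3)·0.0000 - (-4)·0.0000) / (15) = -0.8000
Iteration 2:
  x = (4 - (-4)·2.0000 - (-3)·-0.7000 - (2)·-0.8000) / (13) = 0.8846
  y = (-12 - (2)·0.3077 - (2)·-0.7000 - (-1)·-0.8000) / (-6) = 2.0026
  z = (-7 - (-4)·0.3077 - (3)·2.0000 - (2)·-0.8000) / (10) = -1.0169
  w = (-12 - (4)·0.3077 - (3)·2.0000 - (-4)·-0.7000) / (15) = -1.4687

0.8846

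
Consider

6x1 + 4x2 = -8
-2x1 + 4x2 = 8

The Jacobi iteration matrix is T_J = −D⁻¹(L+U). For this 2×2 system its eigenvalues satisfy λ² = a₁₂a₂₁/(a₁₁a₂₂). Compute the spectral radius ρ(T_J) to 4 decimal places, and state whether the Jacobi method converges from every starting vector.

a₁₂a₂₁/(a₁₁a₂₂) = (4)·(-2) / ((6)·(4)) = -0.333333
ρ = √|-0.333333| = √0.333333 = 0.5774
ρ < 1, so Jacobi converges

0.5774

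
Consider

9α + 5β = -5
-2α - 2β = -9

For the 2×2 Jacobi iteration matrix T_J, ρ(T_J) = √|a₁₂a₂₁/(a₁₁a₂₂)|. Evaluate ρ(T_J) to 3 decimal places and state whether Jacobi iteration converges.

0.745

a₁₂a₂₁/(a₁₁a₂₂) = (5)·(-2) / ((9)·(-2)) = 0.555556
ρ = √|0.555556| = √0.555556 = 0.745
ρ < 1, so Jacobi converges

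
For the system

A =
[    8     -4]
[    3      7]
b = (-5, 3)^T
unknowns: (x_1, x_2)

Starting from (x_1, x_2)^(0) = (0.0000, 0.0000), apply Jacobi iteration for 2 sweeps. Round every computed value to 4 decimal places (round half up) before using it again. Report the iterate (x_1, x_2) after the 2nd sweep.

Iteration 1:
  x_1 = (-5 - (-4)·0.0000) / (8) = -0.6250
  x_2 = (3 - (3)·0.0000) / (7) = 0.4286
Iteration 2:
  x_1 = (-5 - (-4)·0.4286) / (8) = -0.4107
  x_2 = (3 - (3)·-0.6250) / (7) = 0.6964

(-0.4107, 0.6964)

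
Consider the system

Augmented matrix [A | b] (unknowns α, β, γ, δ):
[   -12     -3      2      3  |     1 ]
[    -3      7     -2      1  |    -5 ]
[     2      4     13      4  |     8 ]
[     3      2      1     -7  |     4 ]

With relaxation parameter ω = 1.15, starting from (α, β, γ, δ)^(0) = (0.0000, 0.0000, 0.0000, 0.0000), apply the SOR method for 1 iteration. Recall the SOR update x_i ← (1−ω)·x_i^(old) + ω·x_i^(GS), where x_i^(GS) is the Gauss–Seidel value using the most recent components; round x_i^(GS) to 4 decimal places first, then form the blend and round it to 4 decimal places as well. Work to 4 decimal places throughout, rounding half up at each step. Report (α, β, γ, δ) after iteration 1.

Iteration 1:
  α: GS value = (1 - (-3)·0.0000 - (2)·0.0000 - (3)·0.0000) / (-12) = -0.0833;  α ← (1−ω)·0.0000 + ω·-0.0833 = -0.0958
  β: GS value = (-5 - (-3)·-0.0958 - (-2)·0.0000 - (1)·0.0000) / (7) = -0.7553;  β ← (1−ω)·0.0000 + ω·-0.7553 = -0.8686
  γ: GS value = (8 - (2)·-0.0958 - (4)·-0.8686 - (4)·0.0000) / (13) = 0.8974;  γ ← (1−ω)·0.0000 + ω·0.8974 = 1.0320
  δ: GS value = (4 - (3)·-0.0958 - (2)·-0.8686 - (1)·1.0320) / (-7) = -0.7132;  δ ← (1−ω)·0.0000 + ω·-0.7132 = -0.8202

(-0.0958, -0.8686, 1.0320, -0.8202)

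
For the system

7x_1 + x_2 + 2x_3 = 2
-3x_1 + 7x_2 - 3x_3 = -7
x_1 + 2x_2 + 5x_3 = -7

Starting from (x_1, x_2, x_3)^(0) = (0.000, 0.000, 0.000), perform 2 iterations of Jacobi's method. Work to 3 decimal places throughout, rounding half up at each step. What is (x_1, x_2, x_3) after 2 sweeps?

Iteration 1:
  x_1 = (2 - (1)·0.000 - (2)·0.000) / (7) = 0.286
  x_2 = (-7 - (-3)·0.000 - (-3)·0.000) / (7) = -1.000
  x_3 = (-7 - (1)·0.000 - (2)·0.000) / (5) = -1.400
Iteration 2:
  x_1 = (2 - (1)·-1.000 - (2)·-1.400) / (7) = 0.829
  x_2 = (-7 - (-3)·0.286 - (-3)·-1.400) / (7) = -1.477
  x_3 = (-7 - (1)·0.286 - (2)·-1.000) / (5) = -1.057

(0.829, -1.477, -1.057)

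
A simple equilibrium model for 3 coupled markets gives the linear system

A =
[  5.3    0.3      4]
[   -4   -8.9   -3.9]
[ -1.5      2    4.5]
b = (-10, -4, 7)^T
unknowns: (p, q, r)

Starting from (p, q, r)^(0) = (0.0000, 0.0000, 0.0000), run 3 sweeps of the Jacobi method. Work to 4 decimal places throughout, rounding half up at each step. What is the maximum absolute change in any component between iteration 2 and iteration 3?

0.9022

Iteration 1:
  p = (-10 - (0.3)·0.0000 - (4)·0.0000) / (5.3) = -1.8868
  q = (-4 - (-4)·0.0000 - (-3.9)·0.0000) / (-8.9) = 0.4494
  r = (7 - (-1.5)·0.0000 - (2)·0.0000) / (4.5) = 1.5556
Iteration 2:
  p = (-10 - (0.3)·0.4494 - (4)·1.5556) / (5.3) = -3.0863
  q = (-4 - (-4)·-1.8868 - (-3.9)·1.5556) / (-8.9) = 0.6158
  r = (7 - (-1.5)·-1.8868 - (2)·0.4494) / (4.5) = 0.7269
Iteration 3:
  p = (-10 - (0.3)·0.6158 - (4)·0.7269) / (5.3) = -2.4703
  q = (-4 - (-4)·-3.0863 - (-3.9)·0.7269) / (-8.9) = 1.5180
  r = (7 - (-1.5)·-3.0863 - (2)·0.6158) / (4.5) = 0.2531
Change: (0.6160, 0.9022, -0.4738) → max |·| = 0.9022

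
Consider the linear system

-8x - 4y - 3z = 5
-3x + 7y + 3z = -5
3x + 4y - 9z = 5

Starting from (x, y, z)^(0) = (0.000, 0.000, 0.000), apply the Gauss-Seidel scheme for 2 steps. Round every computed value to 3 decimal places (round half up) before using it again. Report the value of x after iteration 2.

0.316

Iteration 1:
  x = (5 - (-4)·0.000 - (-3)·0.000) / (-8) = -0.625
  y = (-5 - (-3)·-0.625 - (3)·0.000) / (7) = -0.982
  z = (5 - (3)·-0.625 - (4)·-0.982) / (-9) = -1.200
Iteration 2:
  x = (5 - (-4)·-0.982 - (-3)·-1.200) / (-8) = 0.316
  y = (-5 - (-3)·0.316 - (3)·-1.200) / (7) = -0.065
  z = (5 - (3)·0.316 - (4)·-0.065) / (-9) = -0.479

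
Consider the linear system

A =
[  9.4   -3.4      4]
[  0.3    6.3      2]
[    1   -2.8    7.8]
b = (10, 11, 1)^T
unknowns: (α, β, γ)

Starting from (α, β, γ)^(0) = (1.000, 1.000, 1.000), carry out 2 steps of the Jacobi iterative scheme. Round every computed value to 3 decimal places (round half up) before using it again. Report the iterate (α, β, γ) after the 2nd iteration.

Iteration 1:
  α = (10 - (-3.4)·1.000 - (4)·1.000) / (9.4) = 1.000
  β = (11 - (0.3)·1.000 - (2)·1.000) / (6.3) = 1.381
  γ = (1 - (1)·1.000 - (-2.8)·1.000) / (7.8) = 0.359
Iteration 2:
  α = (10 - (-3.4)·1.381 - (4)·0.359) / (9.4) = 1.411
  β = (11 - (0.3)·1.000 - (2)·0.359) / (6.3) = 1.584
  γ = (1 - (1)·1.000 - (-2.8)·1.381) / (7.8) = 0.496

(1.411, 1.584, 0.496)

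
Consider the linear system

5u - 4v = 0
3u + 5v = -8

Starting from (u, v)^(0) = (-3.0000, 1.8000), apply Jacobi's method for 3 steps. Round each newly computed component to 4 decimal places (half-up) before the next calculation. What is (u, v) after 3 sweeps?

(-1.9712, -1.6960)

Iteration 1:
  u = (0 - (-4)·1.8000) / (5) = 1.4400
  v = (-8 - (3)·-3.0000) / (5) = 0.2000
Iteration 2:
  u = (0 - (-4)·0.2000) / (5) = 0.1600
  v = (-8 - (3)·1.4400) / (5) = -2.4640
Iteration 3:
  u = (0 - (-4)·-2.4640) / (5) = -1.9712
  v = (-8 - (3)·0.1600) / (5) = -1.6960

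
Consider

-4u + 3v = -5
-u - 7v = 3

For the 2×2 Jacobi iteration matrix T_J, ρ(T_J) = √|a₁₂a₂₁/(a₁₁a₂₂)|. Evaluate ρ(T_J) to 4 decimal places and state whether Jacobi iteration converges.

0.3273

a₁₂a₂₁/(a₁₁a₂₂) = (3)·(-1) / ((-4)·(-7)) = -0.107143
ρ = √|-0.107143| = √0.107143 = 0.3273
ρ < 1, so Jacobi converges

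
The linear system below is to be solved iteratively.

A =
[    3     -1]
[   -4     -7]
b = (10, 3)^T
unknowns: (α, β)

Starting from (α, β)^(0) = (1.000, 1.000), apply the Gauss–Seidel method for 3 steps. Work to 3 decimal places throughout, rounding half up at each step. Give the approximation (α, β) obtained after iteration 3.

Iteration 1:
  α = (10 - (-1)·1.000) / (3) = 3.667
  β = (3 - (-4)·3.667) / (-7) = -2.524
Iteration 2:
  α = (10 - (-1)·-2.524) / (3) = 2.492
  β = (3 - (-4)·2.492) / (-7) = -1.853
Iteration 3:
  α = (10 - (-1)·-1.853) / (3) = 2.716
  β = (3 - (-4)·2.716) / (-7) = -1.981

(2.716, -1.981)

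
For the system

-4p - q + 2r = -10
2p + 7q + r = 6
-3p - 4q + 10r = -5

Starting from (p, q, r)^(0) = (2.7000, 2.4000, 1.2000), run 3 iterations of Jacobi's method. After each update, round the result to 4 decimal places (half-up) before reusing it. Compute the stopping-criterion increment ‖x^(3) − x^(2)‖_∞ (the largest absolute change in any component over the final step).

0.5389

Iteration 1:
  p = (-10 - (-1)·2.4000 - (2)·1.2000) / (-4) = 2.5000
  q = (6 - (2)·2.7000 - (1)·1.2000) / (7) = -0.0857
  r = (-5 - (-3)·2.7000 - (-4)·2.4000) / (10) = 1.2700
Iteration 2:
  p = (-10 - (-1)·-0.0857 - (2)·1.2700) / (-4) = 3.1564
  q = (6 - (2)·2.5000 - (1)·1.2700) / (7) = -0.0386
  r = (-5 - (-3)·2.5000 - (-4)·-0.0857) / (10) = 0.2157
Iteration 3:
  p = (-10 - (-1)·-0.0386 - (2)·0.2157) / (-4) = 2.6175
  q = (6 - (2)·3.1564 - (1)·0.2157) / (7) = -0.0755
  r = (-5 - (-3)·3.1564 - (-4)·-0.0386) / (10) = 0.4315
Change: (-0.5389, -0.0369, 0.2158) → max |·| = 0.5389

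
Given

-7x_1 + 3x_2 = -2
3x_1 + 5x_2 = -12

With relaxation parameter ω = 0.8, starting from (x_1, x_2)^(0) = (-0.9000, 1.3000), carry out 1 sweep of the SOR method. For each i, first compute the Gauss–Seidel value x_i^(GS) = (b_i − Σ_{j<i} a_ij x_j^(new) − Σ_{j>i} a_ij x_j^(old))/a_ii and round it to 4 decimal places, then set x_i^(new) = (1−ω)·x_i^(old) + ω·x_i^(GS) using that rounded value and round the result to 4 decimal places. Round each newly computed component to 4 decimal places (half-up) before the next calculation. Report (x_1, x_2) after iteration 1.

Iteration 1:
  x_1: GS value = (-2 - (3)·1.3000) / (-7) = 0.8429;  x_1 ← (1−ω)·-0.9000 + ω·0.8429 = 0.4943
  x_2: GS value = (-12 - (3)·0.4943) / (5) = -2.6966;  x_2 ← (1−ω)·1.3000 + ω·-2.6966 = -1.8973

(0.4943, -1.8973)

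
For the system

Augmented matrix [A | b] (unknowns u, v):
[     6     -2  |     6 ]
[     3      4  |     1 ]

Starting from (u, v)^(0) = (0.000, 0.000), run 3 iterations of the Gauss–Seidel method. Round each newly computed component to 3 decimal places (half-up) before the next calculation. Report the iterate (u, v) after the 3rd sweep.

(0.875, -0.406)

Iteration 1:
  u = (6 - (-2)·0.000) / (6) = 1.000
  v = (1 - (3)·1.000) / (4) = -0.500
Iteration 2:
  u = (6 - (-2)·-0.500) / (6) = 0.833
  v = (1 - (3)·0.833) / (4) = -0.375
Iteration 3:
  u = (6 - (-2)·-0.375) / (6) = 0.875
  v = (1 - (3)·0.875) / (4) = -0.406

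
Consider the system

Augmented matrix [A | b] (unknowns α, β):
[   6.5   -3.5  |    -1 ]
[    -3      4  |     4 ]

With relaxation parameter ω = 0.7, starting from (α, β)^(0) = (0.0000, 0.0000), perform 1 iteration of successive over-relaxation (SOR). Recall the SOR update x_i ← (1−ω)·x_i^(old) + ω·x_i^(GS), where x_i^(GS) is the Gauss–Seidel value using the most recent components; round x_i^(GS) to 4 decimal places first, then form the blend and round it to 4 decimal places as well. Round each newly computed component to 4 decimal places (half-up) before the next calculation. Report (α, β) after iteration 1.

Iteration 1:
  α: GS value = (-1 - (-3.5)·0.0000) / (6.5) = -0.1538;  α ← (1−ω)·0.0000 + ω·-0.1538 = -0.1077
  β: GS value = (4 - (-3)·-0.1077) / (4) = 0.9192;  β ← (1−ω)·0.0000 + ω·0.9192 = 0.6434

(-0.1077, 0.6434)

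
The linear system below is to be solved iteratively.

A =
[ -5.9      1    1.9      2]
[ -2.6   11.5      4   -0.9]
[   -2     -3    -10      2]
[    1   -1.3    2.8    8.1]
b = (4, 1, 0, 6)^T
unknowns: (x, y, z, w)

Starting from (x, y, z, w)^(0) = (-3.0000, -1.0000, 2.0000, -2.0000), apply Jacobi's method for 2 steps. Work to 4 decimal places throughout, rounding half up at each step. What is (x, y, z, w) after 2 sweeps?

(-0.6737, -0.2659, 0.6612, 0.4450)

Iteration 1:
  x = (4 - (1)·-1.0000 - (1.9)·2.0000 - (2)·-2.0000) / (-5.9) = -0.8814
  y = (1 - (-2.6)·-3.0000 - (4)·2.0000 - (-0.9)·-2.0000) / (11.5) = -1.4435
  z = (0 - (-2)·-3.0000 - (-3)·-1.0000 - (2)·-2.0000) / (-10) = 0.5000
  w = (6 - (1)·-3.0000 - (-1.3)·-1.0000 - (2.8)·2.0000) / (8.1) = 0.2593
Iteration 2:
  x = (4 - (1)·-1.4435 - (1.9)·0.5000 - (2)·0.2593) / (-5.9) = -0.6737
  y = (1 - (-2.6)·-0.8814 - (4)·0.5000 - (-0.9)·0.2593) / (11.5) = -0.2659
  z = (0 - (-2)·-0.8814 - (-3)·-1.4435 - (2)·0.2593) / (-10) = 0.6612
  w = (6 - (1)·-0.8814 - (-1.3)·-1.4435 - (2.8)·0.5000) / (8.1) = 0.4450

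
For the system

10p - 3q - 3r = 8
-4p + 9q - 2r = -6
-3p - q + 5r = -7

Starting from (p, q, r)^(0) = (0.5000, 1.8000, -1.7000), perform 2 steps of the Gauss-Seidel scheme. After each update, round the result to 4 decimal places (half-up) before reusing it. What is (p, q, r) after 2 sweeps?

(0.2862, -0.7699, -1.3823)

Iteration 1:
  p = (8 - (-3)·1.8000 - (-3)·-1.7000) / (10) = 0.8300
  q = (-6 - (-4)·0.8300 - (-2)·-1.7000) / (9) = -0.6756
  r = (-7 - (-3)·0.8300 - (-1)·-0.6756) / (5) = -1.0371
Iteration 2:
  p = (8 - (-3)·-0.6756 - (-3)·-1.0371) / (10) = 0.2862
  q = (-6 - (-4)·0.2862 - (-2)·-1.0371) / (9) = -0.7699
  r = (-7 - (-3)·0.2862 - (-1)·-0.7699) / (5) = -1.3823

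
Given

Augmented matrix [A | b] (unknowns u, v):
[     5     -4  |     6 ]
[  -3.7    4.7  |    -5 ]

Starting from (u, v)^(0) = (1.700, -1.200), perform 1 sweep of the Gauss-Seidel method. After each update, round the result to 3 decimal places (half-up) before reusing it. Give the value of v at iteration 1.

-0.875

Iteration 1:
  u = (6 - (-4)·-1.200) / (5) = 0.240
  v = (-5 - (-3.7)·0.240) / (4.7) = -0.875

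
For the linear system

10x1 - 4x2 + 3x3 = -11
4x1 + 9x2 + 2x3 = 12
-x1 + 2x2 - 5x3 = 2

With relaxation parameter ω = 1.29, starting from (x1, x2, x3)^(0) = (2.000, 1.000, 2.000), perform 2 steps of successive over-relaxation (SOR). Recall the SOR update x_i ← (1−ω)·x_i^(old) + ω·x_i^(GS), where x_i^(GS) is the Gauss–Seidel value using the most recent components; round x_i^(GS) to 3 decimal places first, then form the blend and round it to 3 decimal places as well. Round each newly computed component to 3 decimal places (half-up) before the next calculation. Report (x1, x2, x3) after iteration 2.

(0.115, 0.860, -0.275)

Iteration 1:
  x1: GS value = (-11 - (-4)·1.000 - (3)·2.000) / (10) = -1.300;  x1 ← (1−ω)·2.000 + ω·-1.300 = -2.257
  x2: GS value = (12 - (4)·-2.257 - (2)·2.000) / (9) = 1.892;  x2 ← (1−ω)·1.000 + ω·1.892 = 2.151
  x3: GS value = (2 - (-1)·-2.257 - (2)·2.151) / (-5) = 0.912;  x3 ← (1−ω)·2.000 + ω·0.912 = 0.596
Iteration 2:
  x1: GS value = (-11 - (-4)·2.151 - (3)·0.596) / (10) = -0.418;  x1 ← (1−ω)·-2.257 + ω·-0.418 = 0.115
  x2: GS value = (12 - (4)·0.115 - (2)·0.596) / (9) = 1.150;  x2 ← (1−ω)·2.151 + ω·1.150 = 0.860
  x3: GS value = (2 - (-1)·0.115 - (2)·0.860) / (-5) = -0.079;  x3 ← (1−ω)·0.596 + ω·-0.079 = -0.275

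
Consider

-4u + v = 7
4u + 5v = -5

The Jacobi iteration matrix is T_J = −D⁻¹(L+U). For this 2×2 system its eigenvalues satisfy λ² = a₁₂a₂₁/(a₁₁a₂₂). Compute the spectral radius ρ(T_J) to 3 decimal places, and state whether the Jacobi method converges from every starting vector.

a₁₂a₂₁/(a₁₁a₂₂) = (1)·(4) / ((-4)·(5)) = -0.200000
ρ = √|-0.200000| = √0.200000 = 0.447
ρ < 1, so Jacobi converges

0.447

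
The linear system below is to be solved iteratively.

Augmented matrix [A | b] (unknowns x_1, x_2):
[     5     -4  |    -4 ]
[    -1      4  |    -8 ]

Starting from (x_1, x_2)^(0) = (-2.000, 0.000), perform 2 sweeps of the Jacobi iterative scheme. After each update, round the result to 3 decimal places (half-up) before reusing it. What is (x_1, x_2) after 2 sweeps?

Iteration 1:
  x_1 = (-4 - (-4)·0.000) / (5) = -0.800
  x_2 = (-8 - (-1)·-2.000) / (4) = -2.500
Iteration 2:
  x_1 = (-4 - (-4)·-2.500) / (5) = -2.800
  x_2 = (-8 - (-1)·-0.800) / (4) = -2.200

(-2.800, -2.200)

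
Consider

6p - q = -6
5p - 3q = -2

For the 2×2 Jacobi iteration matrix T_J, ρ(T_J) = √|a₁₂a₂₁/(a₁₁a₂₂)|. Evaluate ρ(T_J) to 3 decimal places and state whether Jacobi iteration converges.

0.527

a₁₂a₂₁/(a₁₁a₂₂) = (-1)·(5) / ((6)·(-3)) = 0.277778
ρ = √|0.277778| = √0.277778 = 0.527
ρ < 1, so Jacobi converges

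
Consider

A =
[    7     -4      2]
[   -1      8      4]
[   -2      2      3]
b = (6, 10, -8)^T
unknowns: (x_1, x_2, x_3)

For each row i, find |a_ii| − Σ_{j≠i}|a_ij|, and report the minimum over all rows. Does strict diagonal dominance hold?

-1

row 1: |7| − (4+2) = 1
row 2: |8| − (1+4) = 3
row 3: |3| − (2+2) = -1
minimum over rows = -1 → not strictly diagonally dominant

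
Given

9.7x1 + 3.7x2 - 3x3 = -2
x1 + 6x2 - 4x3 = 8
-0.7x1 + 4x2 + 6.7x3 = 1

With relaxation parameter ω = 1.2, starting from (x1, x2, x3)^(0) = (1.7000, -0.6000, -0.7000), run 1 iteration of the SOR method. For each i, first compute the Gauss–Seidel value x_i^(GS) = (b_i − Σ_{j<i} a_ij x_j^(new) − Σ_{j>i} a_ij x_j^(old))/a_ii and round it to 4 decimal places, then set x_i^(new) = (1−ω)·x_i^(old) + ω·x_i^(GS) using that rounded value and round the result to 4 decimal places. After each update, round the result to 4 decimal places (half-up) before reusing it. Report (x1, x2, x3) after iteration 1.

Iteration 1:
  x1: GS value = (-2 - (3.7)·-0.6000 - (-3)·-0.7000) / (9.7) = -0.1938;  x1 ← (1−ω)·1.7000 + ω·-0.1938 = -0.5726
  x2: GS value = (8 - (1)·-0.5726 - (-4)·-0.7000) / (6) = 0.9621;  x2 ← (1−ω)·-0.6000 + ω·0.9621 = 1.2745
  x3: GS value = (1 - (-0.7)·-0.5726 - (4)·1.2745) / (6.7) = -0.6715;  x3 ← (1−ω)·-0.7000 + ω·-0.6715 = -0.6658

(-0.5726, 1.2745, -0.6658)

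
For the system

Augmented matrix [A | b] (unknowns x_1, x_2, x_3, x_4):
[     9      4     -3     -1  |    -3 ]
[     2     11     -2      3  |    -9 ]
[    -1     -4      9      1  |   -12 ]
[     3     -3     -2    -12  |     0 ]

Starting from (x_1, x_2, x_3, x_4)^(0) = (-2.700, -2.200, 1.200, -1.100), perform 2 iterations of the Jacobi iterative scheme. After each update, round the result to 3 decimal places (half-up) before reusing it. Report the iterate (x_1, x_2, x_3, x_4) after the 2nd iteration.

(-1.284, -1.350, -1.110, 0.598)

Iteration 1:
  x_1 = (-3 - (4)·-2.200 - (-3)·1.200 - (-1)·-1.100) / (9) = 0.922
  x_2 = (-9 - (2)·-2.700 - (-2)·1.200 - (3)·-1.100) / (11) = 0.191
  x_3 = (-12 - (-1)·-2.700 - (-4)·-2.200 - (1)·-1.100) / (9) = -2.489
  x_4 = (0 - (3)·-2.700 - (-3)·-2.200 - (-2)·1.200) / (-12) = -0.325
Iteration 2:
  x_1 = (-3 - (4)·0.191 - (-3)·-2.489 - (-1)·-0.325) / (9) = -1.284
  x_2 = (-9 - (2)·0.922 - (-2)·-2.489 - (3)·-0.325) / (11) = -1.350
  x_3 = (-12 - (-1)·0.922 - (-4)·0.191 - (1)·-0.325) / (9) = -1.110
  x_4 = (0 - (3)·0.922 - (-3)·0.191 - (-2)·-2.489) / (-12) = 0.598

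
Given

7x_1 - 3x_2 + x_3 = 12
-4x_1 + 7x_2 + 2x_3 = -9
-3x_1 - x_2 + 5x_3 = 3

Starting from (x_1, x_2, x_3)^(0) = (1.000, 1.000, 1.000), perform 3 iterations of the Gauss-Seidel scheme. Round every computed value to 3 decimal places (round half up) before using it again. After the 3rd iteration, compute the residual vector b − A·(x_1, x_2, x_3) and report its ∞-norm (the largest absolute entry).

0.258

Iteration 1:
  x_1 = (12 - (-3)·1.000 - (1)·1.000) / (7) = 2.000
  x_2 = (-9 - (-4)·2.000 - (2)·1.000) / (7) = -0.429
  x_3 = (3 - (-3)·2.000 - (-1)·-0.429) / (5) = 1.714
Iteration 2:
  x_1 = (12 - (-3)·-0.429 - (1)·1.714) / (7) = 1.286
  x_2 = (-9 - (-4)·1.286 - (2)·1.714) / (7) = -1.041
  x_3 = (3 - (-3)·1.286 - (-1)·-1.041) / (5) = 1.163
Iteration 3:
  x_1 = (12 - (-3)·-1.041 - (1)·1.163) / (7) = 1.102
  x_2 = (-9 - (-4)·1.102 - (2)·1.163) / (7) = -0.988
  x_3 = (3 - (-3)·1.102 - (-1)·-0.988) / (5) = 1.064
Residual b − A·x = (0.258, 0.196, -0.002); ∞-norm = 0.258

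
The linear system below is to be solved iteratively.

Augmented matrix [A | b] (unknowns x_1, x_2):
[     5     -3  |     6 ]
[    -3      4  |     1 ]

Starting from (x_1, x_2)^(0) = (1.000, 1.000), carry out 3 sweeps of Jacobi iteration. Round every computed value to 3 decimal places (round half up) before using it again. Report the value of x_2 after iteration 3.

Iteration 1:
  x_1 = (6 - (-3)·1.000) / (5) = 1.800
  x_2 = (1 - (-3)·1.000) / (4) = 1.000
Iteration 2:
  x_1 = (6 - (-3)·1.000) / (5) = 1.800
  x_2 = (1 - (-3)·1.800) / (4) = 1.600
Iteration 3:
  x_1 = (6 - (-3)·1.600) / (5) = 2.160
  x_2 = (1 - (-3)·1.800) / (4) = 1.600

1.600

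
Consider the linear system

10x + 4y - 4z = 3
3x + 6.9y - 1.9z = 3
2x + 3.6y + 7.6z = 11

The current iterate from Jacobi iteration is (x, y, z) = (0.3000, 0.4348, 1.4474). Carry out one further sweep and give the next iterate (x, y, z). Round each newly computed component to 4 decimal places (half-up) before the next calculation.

(0.7050, 0.7029, 1.1625)

One sweep:
  x = (3 - (4)·0.4348 - (-4)·1.4474) / (10) = 0.7050
  y = (3 - (3)·0.3000 - (-1.9)·1.4474) / (6.9) = 0.7029
  z = (11 - (2)·0.3000 - (3.6)·0.4348) / (7.6) = 1.1625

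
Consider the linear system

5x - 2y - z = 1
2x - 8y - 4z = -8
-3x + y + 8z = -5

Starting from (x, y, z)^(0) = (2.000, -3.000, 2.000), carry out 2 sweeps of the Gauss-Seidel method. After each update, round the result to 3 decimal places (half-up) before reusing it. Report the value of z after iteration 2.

-0.811

Iteration 1:
  x = (1 - (-2)·-3.000 - (-1)·2.000) / (5) = -0.600
  y = (-8 - (2)·-0.600 - (-4)·2.000) / (-8) = -0.150
  z = (-5 - (-3)·-0.600 - (1)·-0.150) / (8) = -0.831
Iteration 2:
  x = (1 - (-2)·-0.150 - (-1)·-0.831) / (5) = -0.026
  y = (-8 - (2)·-0.026 - (-4)·-0.831) / (-8) = 1.409
  z = (-5 - (-3)·-0.026 - (1)·1.409) / (8) = -0.811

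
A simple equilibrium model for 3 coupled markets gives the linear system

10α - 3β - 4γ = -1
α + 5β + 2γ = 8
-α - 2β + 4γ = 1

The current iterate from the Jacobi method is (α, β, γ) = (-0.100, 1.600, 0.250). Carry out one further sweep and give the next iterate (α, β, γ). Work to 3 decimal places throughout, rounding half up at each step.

One sweep:
  α = (-1 - (-3)·1.600 - (-4)·0.250) / (10) = 0.480
  β = (8 - (1)·-0.100 - (2)·0.250) / (5) = 1.520
  γ = (1 - (-1)·-0.100 - (-2)·1.600) / (4) = 1.025

(0.480, 1.520, 1.025)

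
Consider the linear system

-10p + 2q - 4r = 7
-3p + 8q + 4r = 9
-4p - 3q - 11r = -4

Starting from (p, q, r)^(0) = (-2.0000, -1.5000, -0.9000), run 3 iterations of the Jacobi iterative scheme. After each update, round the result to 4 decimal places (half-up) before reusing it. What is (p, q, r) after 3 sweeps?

(-0.8216, 0.5137, 0.7395)

Iteration 1:
  p = (7 - (2)·-1.5000 - (-4)·-0.9000) / (-10) = -0.6400
  q = (9 - (-3)·-2.0000 - (4)·-0.9000) / (8) = 0.8250
  r = (-4 - (-4)·-2.0000 - (-3)·-1.5000) / (-11) = 1.5000
Iteration 2:
  p = (7 - (2)·0.8250 - (-4)·1.5000) / (-10) = -1.1350
  q = (9 - (-3)·-0.6400 - (4)·1.5000) / (8) = 0.1350
  r = (-4 - (-4)·-0.6400 - (-3)·0.8250) / (-11) = 0.3714
Iteration 3:
  p = (7 - (2)·0.1350 - (-4)·0.3714) / (-10) = -0.8216
  q = (9 - (-3)·-1.1350 - (4)·0.3714) / (8) = 0.5137
  r = (-4 - (-4)·-1.1350 - (-3)·0.1350) / (-11) = 0.7395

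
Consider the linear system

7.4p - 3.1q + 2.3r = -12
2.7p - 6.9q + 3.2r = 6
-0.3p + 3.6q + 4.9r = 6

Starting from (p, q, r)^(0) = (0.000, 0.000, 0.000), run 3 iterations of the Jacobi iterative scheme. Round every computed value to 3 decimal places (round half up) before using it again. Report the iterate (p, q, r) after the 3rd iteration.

(-2.562, -0.978, 1.768)

Iteration 1:
  p = (-12 - (-3.1)·0.000 - (2.3)·0.000) / (7.4) = -1.622
  q = (6 - (2.7)·0.000 - (3.2)·0.000) / (-6.9) = -0.870
  r = (6 - (-0.3)·0.000 - (3.6)·0.000) / (4.9) = 1.224
Iteration 2:
  p = (-12 - (-3.1)·-0.870 - (2.3)·1.224) / (7.4) = -2.367
  q = (6 - (2.7)·-1.622 - (3.2)·1.224) / (-6.9) = -0.937
  r = (6 - (-0.3)·-1.622 - (3.6)·-0.870) / (4.9) = 1.764
Iteration 3:
  p = (-12 - (-3.1)·-0.937 - (2.3)·1.764) / (7.4) = -2.562
  q = (6 - (2.7)·-2.367 - (3.2)·1.764) / (-6.9) = -0.978
  r = (6 - (-0.3)·-2.367 - (3.6)·-0.937) / (4.9) = 1.768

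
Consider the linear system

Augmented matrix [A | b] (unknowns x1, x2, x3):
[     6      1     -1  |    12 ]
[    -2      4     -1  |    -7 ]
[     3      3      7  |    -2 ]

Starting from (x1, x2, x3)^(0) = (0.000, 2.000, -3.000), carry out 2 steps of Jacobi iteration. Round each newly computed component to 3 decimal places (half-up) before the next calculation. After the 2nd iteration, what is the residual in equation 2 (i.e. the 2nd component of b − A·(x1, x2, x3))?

Iteration 1:
  x1 = (12 - (1)·2.000 - (-1)·-3.000) / (6) = 1.167
  x2 = (-7 - (-2)·0.000 - (-1)·-3.000) / (4) = -2.500
  x3 = (-2 - (3)·0.000 - (3)·2.000) / (7) = -1.143
Iteration 2:
  x1 = (12 - (1)·-2.500 - (-1)·-1.143) / (6) = 2.226
  x2 = (-7 - (-2)·1.167 - (-1)·-1.143) / (4) = -1.452
  x3 = (-2 - (3)·1.167 - (3)·-2.500) / (7) = 0.286
Residual b − A·x = (0.382, 3.546, -6.324)

3.546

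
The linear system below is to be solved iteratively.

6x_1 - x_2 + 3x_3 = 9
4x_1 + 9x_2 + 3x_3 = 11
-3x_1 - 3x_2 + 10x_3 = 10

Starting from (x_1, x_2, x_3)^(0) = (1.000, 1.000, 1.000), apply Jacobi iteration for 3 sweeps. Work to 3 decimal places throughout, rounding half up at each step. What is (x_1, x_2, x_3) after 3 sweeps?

Iteration 1:
  x_1 = (9 - (-1)·1.000 - (3)·1.000) / (6) = 1.167
  x_2 = (11 - (4)·1.000 - (3)·1.000) / (9) = 0.444
  x_3 = (10 - (-3)·1.000 - (-3)·1.000) / (10) = 1.600
Iteration 2:
  x_1 = (9 - (-1)·0.444 - (3)·1.600) / (6) = 0.774
  x_2 = (11 - (4)·1.167 - (3)·1.600) / (9) = 0.170
  x_3 = (10 - (-3)·1.167 - (-3)·0.444) / (10) = 1.483
Iteration 3:
  x_1 = (9 - (-1)·0.170 - (3)·1.483) / (6) = 0.787
  x_2 = (11 - (4)·0.774 - (3)·1.483) / (9) = 0.384
  x_3 = (10 - (-3)·0.774 - (-3)·0.170) / (10) = 1.283

(0.787, 0.384, 1.283)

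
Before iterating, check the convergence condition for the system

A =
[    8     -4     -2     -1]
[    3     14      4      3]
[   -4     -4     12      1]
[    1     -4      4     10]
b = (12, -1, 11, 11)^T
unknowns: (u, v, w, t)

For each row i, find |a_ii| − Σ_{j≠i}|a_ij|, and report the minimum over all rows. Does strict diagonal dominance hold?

row 1: |8| − (4+2+1) = 1
row 2: |14| − (3+4+3) = 4
row 3: |12| − (4+4+1) = 3
row 4: |10| − (1+4+4) = 1
minimum over rows = 1 → strictly diagonally dominant (convergence guaranteed)

1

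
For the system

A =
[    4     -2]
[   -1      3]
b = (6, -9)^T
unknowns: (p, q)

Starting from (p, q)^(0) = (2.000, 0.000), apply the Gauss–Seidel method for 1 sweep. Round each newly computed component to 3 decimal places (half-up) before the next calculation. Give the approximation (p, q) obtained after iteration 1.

(1.500, -2.500)

Iteration 1:
  p = (6 - (-2)·0.000) / (4) = 1.500
  q = (-9 - (-1)·1.500) / (3) = -2.500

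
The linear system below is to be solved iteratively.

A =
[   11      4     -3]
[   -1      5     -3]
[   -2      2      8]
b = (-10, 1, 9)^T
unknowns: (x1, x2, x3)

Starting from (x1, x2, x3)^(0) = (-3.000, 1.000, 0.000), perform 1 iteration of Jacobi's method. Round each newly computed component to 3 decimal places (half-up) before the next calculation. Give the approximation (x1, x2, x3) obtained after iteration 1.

Iteration 1:
  x1 = (-10 - (4)·1.000 - (-3)·0.000) / (11) = -1.273
  x2 = (1 - (-1)·-3.000 - (-3)·0.000) / (5) = -0.400
  x3 = (9 - (-2)·-3.000 - (2)·1.000) / (8) = 0.125

(-1.273, -0.400, 0.125)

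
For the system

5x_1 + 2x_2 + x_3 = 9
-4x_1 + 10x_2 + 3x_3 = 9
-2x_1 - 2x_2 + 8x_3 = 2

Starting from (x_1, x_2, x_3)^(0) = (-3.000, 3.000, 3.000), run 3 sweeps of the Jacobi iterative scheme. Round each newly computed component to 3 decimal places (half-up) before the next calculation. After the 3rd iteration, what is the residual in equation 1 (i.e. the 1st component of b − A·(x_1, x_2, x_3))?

-3.028

Iteration 1:
  x_1 = (9 - (2)·3.000 - (1)·3.000) / (5) = 0.000
  x_2 = (9 - (-4)·-3.000 - (3)·3.000) / (10) = -1.200
  x_3 = (2 - (-2)·-3.000 - (-2)·3.000) / (8) = 0.250
Iteration 2:
  x_1 = (9 - (2)·-1.200 - (1)·0.250) / (5) = 2.230
  x_2 = (9 - (-4)·0.000 - (3)·0.250) / (10) = 0.825
  x_3 = (2 - (-2)·0.000 - (-2)·-1.200) / (8) = -0.050
Iteration 3:
  x_1 = (9 - (2)·0.825 - (1)·-0.050) / (5) = 1.480
  x_2 = (9 - (-4)·2.230 - (3)·-0.050) / (10) = 1.807
  x_3 = (2 - (-2)·2.230 - (-2)·0.825) / (8) = 1.014
Residual b − A·x = (-3.028, -6.192, 0.462)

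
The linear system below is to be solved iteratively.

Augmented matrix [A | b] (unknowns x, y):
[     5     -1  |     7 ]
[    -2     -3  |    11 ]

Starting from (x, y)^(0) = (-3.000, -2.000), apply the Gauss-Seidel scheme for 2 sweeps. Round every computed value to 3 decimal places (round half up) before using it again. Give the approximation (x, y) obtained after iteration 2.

Iteration 1:
  x = (7 - (-1)·-2.000) / (5) = 1.000
  y = (11 - (-2)·1.000) / (-3) = -4.333
Iteration 2:
  x = (7 - (-1)·-4.333) / (5) = 0.533
  y = (11 - (-2)·0.533) / (-3) = -4.022

(0.533, -4.022)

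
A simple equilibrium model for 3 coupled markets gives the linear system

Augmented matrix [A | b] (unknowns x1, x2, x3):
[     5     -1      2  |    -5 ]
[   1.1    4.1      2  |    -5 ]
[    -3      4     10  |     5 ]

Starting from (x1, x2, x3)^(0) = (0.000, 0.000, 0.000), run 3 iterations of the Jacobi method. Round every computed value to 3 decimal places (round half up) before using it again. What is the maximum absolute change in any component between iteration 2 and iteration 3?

Iteration 1:
  x1 = (-5 - (-1)·0.000 - (2)·0.000) / (5) = -1.000
  x2 = (-5 - (1.1)·0.000 - (2)·0.000) / (4.1) = -1.220
  x3 = (5 - (-3)·0.000 - (4)·0.000) / (10) = 0.500
Iteration 2:
  x1 = (-5 - (-1)·-1.220 - (2)·0.500) / (5) = -1.444
  x2 = (-5 - (1.1)·-1.000 - (2)·0.500) / (4.1) = -1.195
  x3 = (5 - (-3)·-1.000 - (4)·-1.220) / (10) = 0.688
Iteration 3:
  x1 = (-5 - (-1)·-1.195 - (2)·0.688) / (5) = -1.514
  x2 = (-5 - (1.1)·-1.444 - (2)·0.688) / (4.1) = -1.168
  x3 = (5 - (-3)·-1.444 - (4)·-1.195) / (10) = 0.545
Change: (-0.070, 0.027, -0.143) → max |·| = 0.143

0.143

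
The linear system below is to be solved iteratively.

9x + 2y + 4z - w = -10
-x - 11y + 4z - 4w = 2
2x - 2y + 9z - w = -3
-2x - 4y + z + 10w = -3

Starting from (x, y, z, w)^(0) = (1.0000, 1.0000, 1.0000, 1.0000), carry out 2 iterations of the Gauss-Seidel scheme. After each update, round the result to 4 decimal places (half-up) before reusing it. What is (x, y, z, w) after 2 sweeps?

Iteration 1:
  x = (-10 - (2)·1.0000 - (4)·1.0000 - (-1)·1.0000) / (9) = -1.6667
  y = (2 - (-1)·-1.6667 - (4)·1.0000 - (-4)·1.0000) / (-11) = -0.0303
  z = (-3 - (2)·-1.6667 - (-2)·-0.0303 - (-1)·1.0000) / (9) = 0.1414
  w = (-3 - (-2)·-1.6667 - (-4)·-0.0303 - (1)·0.1414) / (10) = -0.6596
Iteration 2:
  x = (-10 - (2)·-0.0303 - (4)·0.1414 - (-1)·-0.6596) / (9) = -1.2405
  y = (2 - (-1)·-1.2405 - (4)·0.1414 - (-4)·-0.6596) / (-11) = 0.2222
  z = (-3 - (2)·-1.2405 - (-2)·0.2222 - (-1)·-0.6596) / (9) = -0.0816
  w = (-3 - (-2)·-1.2405 - (-4)·0.2222 - (1)·-0.0816) / (10) = -0.4511

(-1.2405, 0.2222, -0.0816, -0.4511)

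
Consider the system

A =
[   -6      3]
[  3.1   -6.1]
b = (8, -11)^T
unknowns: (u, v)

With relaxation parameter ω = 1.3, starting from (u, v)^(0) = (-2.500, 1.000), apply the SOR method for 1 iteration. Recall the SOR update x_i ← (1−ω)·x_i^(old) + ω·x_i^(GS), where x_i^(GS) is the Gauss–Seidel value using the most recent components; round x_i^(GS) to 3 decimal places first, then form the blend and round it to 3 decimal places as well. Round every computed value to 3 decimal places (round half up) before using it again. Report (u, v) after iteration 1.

Iteration 1:
  u: GS value = (8 - (3)·1.000) / (-6) = -0.833;  u ← (1−ω)·-2.500 + ω·-0.833 = -0.333
  v: GS value = (-11 - (3.1)·-0.333) / (-6.1) = 1.634;  v ← (1−ω)·1.000 + ω·1.634 = 1.824

(-0.333, 1.824)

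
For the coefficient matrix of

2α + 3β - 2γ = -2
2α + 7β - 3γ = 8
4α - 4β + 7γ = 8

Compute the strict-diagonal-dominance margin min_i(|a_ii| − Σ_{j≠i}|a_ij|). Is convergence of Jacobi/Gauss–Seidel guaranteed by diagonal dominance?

-3

row 1: |2| − (3+2) = -3
row 2: |7| − (2+3) = 2
row 3: |7| − (4+4) = -1
minimum over rows = -3 → not strictly diagonally dominant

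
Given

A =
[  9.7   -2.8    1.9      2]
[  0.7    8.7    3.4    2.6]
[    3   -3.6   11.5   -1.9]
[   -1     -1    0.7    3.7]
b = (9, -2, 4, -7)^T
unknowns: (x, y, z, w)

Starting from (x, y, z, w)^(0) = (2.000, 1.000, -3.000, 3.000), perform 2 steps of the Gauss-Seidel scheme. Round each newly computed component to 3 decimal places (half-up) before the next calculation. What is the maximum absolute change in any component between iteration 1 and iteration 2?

Iteration 1:
  x = (9 - (-2.8)·1.000 - (1.9)·-3.000 - (2)·3.000) / (9.7) = 1.186
  y = (-2 - (0.7)·1.186 - (3.4)·-3.000 - (2.6)·3.000) / (8.7) = -0.049
  z = (4 - (3)·1.186 - (-3.6)·-0.049 - (-1.9)·3.000) / (11.5) = 0.519
  w = (-7 - (-1)·1.186 - (-1)·-0.049 - (0.7)·0.519) / (3.7) = -1.683
Iteration 2:
  x = (9 - (-2.8)·-0.049 - (1.9)·0.519 - (2)·-1.683) / (9.7) = 1.159
  y = (-2 - (0.7)·1.159 - (3.4)·0.519 - (2.6)·-1.683) / (8.7) = -0.023
  z = (4 - (3)·1.159 - (-3.6)·-0.023 - (-1.9)·-1.683) / (11.5) = -0.240
  w = (-7 - (-1)·1.159 - (-1)·-0.023 - (0.7)·-0.240) / (3.7) = -1.539
Change: (-0.027, 0.026, -0.759, 0.144) → max |·| = 0.759

0.759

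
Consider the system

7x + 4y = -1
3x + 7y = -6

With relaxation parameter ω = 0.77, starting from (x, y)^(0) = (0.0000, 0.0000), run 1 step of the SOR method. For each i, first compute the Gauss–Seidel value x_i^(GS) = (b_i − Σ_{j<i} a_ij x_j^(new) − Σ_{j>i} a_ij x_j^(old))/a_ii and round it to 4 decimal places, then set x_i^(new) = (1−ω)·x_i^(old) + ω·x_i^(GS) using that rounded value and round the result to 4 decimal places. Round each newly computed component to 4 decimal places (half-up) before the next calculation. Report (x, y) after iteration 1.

Iteration 1:
  x: GS value = (-1 - (4)·0.0000) / (7) = -0.1429;  x ← (1−ω)·0.0000 + ω·-0.1429 = -0.1100
  y: GS value = (-6 - (3)·-0.1100) / (7) = -0.8100;  y ← (1−ω)·0.0000 + ω·-0.8100 = -0.6237

(-0.1100, -0.6237)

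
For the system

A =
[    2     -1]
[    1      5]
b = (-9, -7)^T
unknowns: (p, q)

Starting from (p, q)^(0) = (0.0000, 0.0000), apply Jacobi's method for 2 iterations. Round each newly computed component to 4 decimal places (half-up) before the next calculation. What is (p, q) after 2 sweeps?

Iteration 1:
  p = (-9 - (-1)·0.0000) / (2) = -4.5000
  q = (-7 - (1)·0.0000) / (5) = -1.4000
Iteration 2:
  p = (-9 - (-1)·-1.4000) / (2) = -5.2000
  q = (-7 - (1)·-4.5000) / (5) = -0.5000

(-5.2000, -0.5000)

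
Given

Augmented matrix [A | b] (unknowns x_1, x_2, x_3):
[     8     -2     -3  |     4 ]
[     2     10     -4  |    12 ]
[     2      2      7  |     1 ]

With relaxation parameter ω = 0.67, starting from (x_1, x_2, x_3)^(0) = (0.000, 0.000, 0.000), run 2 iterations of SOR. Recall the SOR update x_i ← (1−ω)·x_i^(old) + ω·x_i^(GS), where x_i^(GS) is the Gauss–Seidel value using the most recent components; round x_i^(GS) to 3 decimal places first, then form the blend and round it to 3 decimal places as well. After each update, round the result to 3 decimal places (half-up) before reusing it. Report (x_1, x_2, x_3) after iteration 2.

(0.544, 0.951, -0.228)

Iteration 1:
  x_1: GS value = (4 - (-2)·0.000 - (-3)·0.000) / (8) = 0.500;  x_1 ← (1−ω)·0.000 + ω·0.500 = 0.335
  x_2: GS value = (12 - (2)·0.335 - (-4)·0.000) / (10) = 1.133;  x_2 ← (1−ω)·0.000 + ω·1.133 = 0.759
  x_3: GS value = (1 - (2)·0.335 - (2)·0.759) / (7) = -0.170;  x_3 ← (1−ω)·0.000 + ω·-0.170 = -0.114
Iteration 2:
  x_1: GS value = (4 - (-2)·0.759 - (-3)·-0.114) / (8) = 0.647;  x_1 ← (1−ω)·0.335 + ω·0.647 = 0.544
  x_2: GS value = (12 - (2)·0.544 - (-4)·-0.114) / (10) = 1.046;  x_2 ← (1−ω)·0.759 + ω·1.046 = 0.951
  x_3: GS value = (1 - (2)·0.544 - (2)·0.951) / (7) = -0.284;  x_3 ← (1−ω)·-0.114 + ω·-0.284 = -0.228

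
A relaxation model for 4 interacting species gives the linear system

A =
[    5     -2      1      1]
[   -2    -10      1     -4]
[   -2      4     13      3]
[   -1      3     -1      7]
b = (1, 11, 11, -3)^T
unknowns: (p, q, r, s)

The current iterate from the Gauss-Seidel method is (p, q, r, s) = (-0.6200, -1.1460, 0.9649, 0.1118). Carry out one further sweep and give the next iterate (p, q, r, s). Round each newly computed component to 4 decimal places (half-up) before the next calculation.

(-0.4737, -0.9535, 1.0409, 0.0611)

One sweep:
  p = (1 - (-2)·-1.1460 - (1)·0.9649 - (1)·0.1118) / (5) = -0.4737
  q = (11 - (-2)·-0.4737 - (1)·0.9649 - (-4)·0.1118) / (-10) = -0.9535
  r = (11 - (-2)·-0.4737 - (4)·-0.9535 - (3)·0.1118) / (13) = 1.0409
  s = (-3 - (-1)·-0.4737 - (3)·-0.9535 - (-1)·1.0409) / (7) = 0.0611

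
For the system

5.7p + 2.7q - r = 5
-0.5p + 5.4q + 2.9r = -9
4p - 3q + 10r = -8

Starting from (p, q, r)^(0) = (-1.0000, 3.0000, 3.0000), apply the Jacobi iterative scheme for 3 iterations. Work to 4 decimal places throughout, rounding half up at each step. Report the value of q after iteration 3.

-0.4606

Iteration 1:
  p = (5 - (2.7)·3.0000 - (-1)·3.0000) / (5.7) = -0.0175
  q = (-9 - (-0.5)·-1.0000 - (2.9)·3.0000) / (5.4) = -3.3704
  r = (-8 - (4)·-1.0000 - (-3)·3.0000) / (10) = 0.5000
Iteration 2:
  p = (5 - (2.7)·-3.3704 - (-1)·0.5000) / (5.7) = 2.5614
  q = (-9 - (-0.5)·-0.0175 - (2.9)·0.5000) / (5.4) = -1.9368
  r = (-8 - (4)·-0.0175 - (-3)·-3.3704) / (10) = -1.8041
Iteration 3:
  p = (5 - (2.7)·-1.9368 - (-1)·-1.8041) / (5.7) = 1.4781
  q = (-9 - (-0.5)·2.5614 - (2.9)·-1.8041) / (5.4) = -0.4606
  r = (-8 - (4)·2.5614 - (-3)·-1.9368) / (10) = -2.4056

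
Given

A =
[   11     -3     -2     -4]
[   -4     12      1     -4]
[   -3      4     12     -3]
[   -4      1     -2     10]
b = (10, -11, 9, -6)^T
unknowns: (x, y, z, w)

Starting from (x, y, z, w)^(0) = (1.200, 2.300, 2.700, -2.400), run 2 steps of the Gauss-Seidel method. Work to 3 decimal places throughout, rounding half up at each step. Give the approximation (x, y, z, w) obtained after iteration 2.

Iteration 1:
  x = (10 - (-3)·2.300 - (-2)·2.700 - (-4)·-2.400) / (11) = 1.155
  y = (-11 - (-4)·1.155 - (1)·2.700 - (-4)·-2.400) / (12) = -1.557
  z = (9 - (-3)·1.155 - (4)·-1.557 - (-3)·-2.400) / (12) = 0.958
  w = (-6 - (-4)·1.155 - (1)·-1.557 - (-2)·0.958) / (10) = 0.209
Iteration 2:
  x = (10 - (-3)·-1.557 - (-2)·0.958 - (-4)·0.209) / (11) = 0.735
  y = (-11 - (-4)·0.735 - (1)·0.958 - (-4)·0.209) / (12) = -0.682
  z = (9 - (-3)·0.735 - (4)·-0.682 - (-3)·0.209) / (12) = 1.213
  w = (-6 - (-4)·0.735 - (1)·-0.682 - (-2)·1.213) / (10) = 0.005

(0.735, -0.682, 1.213, 0.005)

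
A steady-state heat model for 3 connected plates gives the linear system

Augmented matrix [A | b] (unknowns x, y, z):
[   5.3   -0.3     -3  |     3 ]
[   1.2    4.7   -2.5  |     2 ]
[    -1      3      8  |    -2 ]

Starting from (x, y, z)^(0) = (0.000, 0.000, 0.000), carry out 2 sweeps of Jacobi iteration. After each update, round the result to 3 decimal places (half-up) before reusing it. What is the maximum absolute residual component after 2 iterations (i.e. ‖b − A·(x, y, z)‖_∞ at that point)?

Iteration 1:
  x = (3 - (-0.3)·0.000 - (-3)·0.000) / (5.3) = 0.566
  y = (2 - (1.2)·0.000 - (-2.5)·0.000) / (4.7) = 0.426
  z = (-2 - (-1)·0.000 - (3)·0.000) / (8) = -0.250
Iteration 2:
  x = (3 - (-0.3)·0.426 - (-3)·-0.250) / (5.3) = 0.449
  y = (2 - (1.2)·0.566 - (-2.5)·-0.250) / (4.7) = 0.148
  z = (-2 - (-1)·0.566 - (3)·0.426) / (8) = -0.339
Residual b − A·x = (-0.352, -0.082, 0.717); ∞-norm = 0.717

0.717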